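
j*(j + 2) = j^2 + 2*j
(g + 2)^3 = g^3 + 6*g^2 + 12*g + 8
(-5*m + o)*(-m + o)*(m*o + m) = 5*m^3*o + 5*m^3 - 6*m^2*o^2 - 6*m^2*o + m*o^3 + m*o^2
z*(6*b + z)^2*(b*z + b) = 36*b^3*z^2 + 36*b^3*z + 12*b^2*z^3 + 12*b^2*z^2 + b*z^4 + b*z^3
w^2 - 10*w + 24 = (w - 6)*(w - 4)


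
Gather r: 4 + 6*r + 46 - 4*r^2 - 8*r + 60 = -4*r^2 - 2*r + 110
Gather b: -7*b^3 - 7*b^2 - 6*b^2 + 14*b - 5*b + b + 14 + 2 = -7*b^3 - 13*b^2 + 10*b + 16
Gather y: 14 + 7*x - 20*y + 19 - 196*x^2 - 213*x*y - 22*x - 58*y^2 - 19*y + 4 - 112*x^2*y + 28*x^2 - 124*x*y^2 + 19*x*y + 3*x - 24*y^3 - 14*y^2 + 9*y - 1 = -168*x^2 - 12*x - 24*y^3 + y^2*(-124*x - 72) + y*(-112*x^2 - 194*x - 30) + 36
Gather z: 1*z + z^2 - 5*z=z^2 - 4*z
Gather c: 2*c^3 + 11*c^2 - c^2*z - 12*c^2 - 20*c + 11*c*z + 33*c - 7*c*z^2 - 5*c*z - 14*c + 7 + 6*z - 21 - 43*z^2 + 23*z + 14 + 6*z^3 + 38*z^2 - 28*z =2*c^3 + c^2*(-z - 1) + c*(-7*z^2 + 6*z - 1) + 6*z^3 - 5*z^2 + z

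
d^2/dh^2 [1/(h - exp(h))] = (2*(1 - exp(h))^2 + (h - exp(h))*exp(h))/(h - exp(h))^3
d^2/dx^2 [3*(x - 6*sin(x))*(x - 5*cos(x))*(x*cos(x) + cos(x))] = -3*x^3*cos(x) - 18*x^2*sin(x) + 36*x^2*sin(2*x) - 3*x^2*cos(x) + 30*x^2*cos(2*x) - 69*x*sin(x)/2 + 96*x*sin(2*x) - 405*x*sin(3*x)/2 + 18*x*cos(x) - 42*x*cos(2*x) - 45*sin(x)/2 + 12*sin(2*x) - 405*sin(3*x)/2 + 51*cos(x) - 51*cos(2*x) + 135*cos(3*x) - 15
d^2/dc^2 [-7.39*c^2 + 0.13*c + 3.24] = -14.7800000000000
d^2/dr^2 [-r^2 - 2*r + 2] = -2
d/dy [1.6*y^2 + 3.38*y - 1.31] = 3.2*y + 3.38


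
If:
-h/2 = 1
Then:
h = -2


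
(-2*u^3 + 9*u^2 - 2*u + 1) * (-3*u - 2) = 6*u^4 - 23*u^3 - 12*u^2 + u - 2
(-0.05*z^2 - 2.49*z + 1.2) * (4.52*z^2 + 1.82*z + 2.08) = -0.226*z^4 - 11.3458*z^3 + 0.788199999999999*z^2 - 2.9952*z + 2.496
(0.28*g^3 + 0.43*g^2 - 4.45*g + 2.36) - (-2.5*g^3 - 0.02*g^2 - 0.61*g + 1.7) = 2.78*g^3 + 0.45*g^2 - 3.84*g + 0.66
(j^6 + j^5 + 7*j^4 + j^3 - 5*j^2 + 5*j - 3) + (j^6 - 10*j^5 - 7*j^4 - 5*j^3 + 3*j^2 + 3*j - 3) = 2*j^6 - 9*j^5 - 4*j^3 - 2*j^2 + 8*j - 6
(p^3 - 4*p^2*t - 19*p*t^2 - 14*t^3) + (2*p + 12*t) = p^3 - 4*p^2*t - 19*p*t^2 + 2*p - 14*t^3 + 12*t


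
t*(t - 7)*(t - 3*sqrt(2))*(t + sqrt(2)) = t^4 - 7*t^3 - 2*sqrt(2)*t^3 - 6*t^2 + 14*sqrt(2)*t^2 + 42*t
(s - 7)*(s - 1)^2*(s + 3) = s^4 - 6*s^3 - 12*s^2 + 38*s - 21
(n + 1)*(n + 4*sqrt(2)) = n^2 + n + 4*sqrt(2)*n + 4*sqrt(2)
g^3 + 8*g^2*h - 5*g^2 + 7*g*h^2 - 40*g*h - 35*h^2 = (g - 5)*(g + h)*(g + 7*h)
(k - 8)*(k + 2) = k^2 - 6*k - 16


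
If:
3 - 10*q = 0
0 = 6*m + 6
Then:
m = -1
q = 3/10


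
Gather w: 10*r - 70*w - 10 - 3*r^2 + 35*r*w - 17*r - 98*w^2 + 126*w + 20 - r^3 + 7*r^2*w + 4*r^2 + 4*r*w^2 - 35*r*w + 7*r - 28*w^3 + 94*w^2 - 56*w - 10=-r^3 + 7*r^2*w + r^2 - 28*w^3 + w^2*(4*r - 4)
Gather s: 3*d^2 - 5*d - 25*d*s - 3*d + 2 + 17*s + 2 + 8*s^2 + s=3*d^2 - 8*d + 8*s^2 + s*(18 - 25*d) + 4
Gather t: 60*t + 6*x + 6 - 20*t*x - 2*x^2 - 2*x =t*(60 - 20*x) - 2*x^2 + 4*x + 6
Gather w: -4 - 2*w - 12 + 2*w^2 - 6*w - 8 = 2*w^2 - 8*w - 24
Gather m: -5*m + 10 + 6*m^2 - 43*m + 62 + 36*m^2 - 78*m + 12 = 42*m^2 - 126*m + 84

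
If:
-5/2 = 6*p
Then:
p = -5/12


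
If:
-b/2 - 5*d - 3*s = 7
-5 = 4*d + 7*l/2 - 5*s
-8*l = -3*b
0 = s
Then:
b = 48/73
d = -107/73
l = 18/73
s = 0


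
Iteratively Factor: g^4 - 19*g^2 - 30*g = (g + 2)*(g^3 - 2*g^2 - 15*g) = (g - 5)*(g + 2)*(g^2 + 3*g) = (g - 5)*(g + 2)*(g + 3)*(g)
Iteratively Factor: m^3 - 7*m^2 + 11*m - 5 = (m - 5)*(m^2 - 2*m + 1) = (m - 5)*(m - 1)*(m - 1)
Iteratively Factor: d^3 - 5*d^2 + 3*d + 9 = (d - 3)*(d^2 - 2*d - 3) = (d - 3)^2*(d + 1)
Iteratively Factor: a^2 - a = (a)*(a - 1)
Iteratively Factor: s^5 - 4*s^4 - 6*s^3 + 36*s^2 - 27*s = (s - 3)*(s^4 - s^3 - 9*s^2 + 9*s) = (s - 3)^2*(s^3 + 2*s^2 - 3*s) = (s - 3)^2*(s - 1)*(s^2 + 3*s) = (s - 3)^2*(s - 1)*(s + 3)*(s)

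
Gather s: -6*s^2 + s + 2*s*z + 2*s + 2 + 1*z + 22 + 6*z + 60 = -6*s^2 + s*(2*z + 3) + 7*z + 84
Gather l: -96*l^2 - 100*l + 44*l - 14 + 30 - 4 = -96*l^2 - 56*l + 12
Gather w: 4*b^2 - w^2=4*b^2 - w^2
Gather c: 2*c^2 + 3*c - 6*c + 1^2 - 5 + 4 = 2*c^2 - 3*c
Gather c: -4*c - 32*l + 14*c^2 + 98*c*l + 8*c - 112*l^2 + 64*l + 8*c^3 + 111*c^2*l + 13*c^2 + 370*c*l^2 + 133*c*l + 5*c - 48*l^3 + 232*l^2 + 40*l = 8*c^3 + c^2*(111*l + 27) + c*(370*l^2 + 231*l + 9) - 48*l^3 + 120*l^2 + 72*l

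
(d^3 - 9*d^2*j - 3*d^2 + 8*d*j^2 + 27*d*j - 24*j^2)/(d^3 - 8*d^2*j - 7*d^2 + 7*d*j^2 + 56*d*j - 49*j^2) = (d^2 - 8*d*j - 3*d + 24*j)/(d^2 - 7*d*j - 7*d + 49*j)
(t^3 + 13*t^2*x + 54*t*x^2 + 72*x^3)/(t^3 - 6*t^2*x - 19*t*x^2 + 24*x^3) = (t^2 + 10*t*x + 24*x^2)/(t^2 - 9*t*x + 8*x^2)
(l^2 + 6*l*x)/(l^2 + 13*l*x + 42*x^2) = l/(l + 7*x)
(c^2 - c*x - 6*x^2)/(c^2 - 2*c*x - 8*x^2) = (-c + 3*x)/(-c + 4*x)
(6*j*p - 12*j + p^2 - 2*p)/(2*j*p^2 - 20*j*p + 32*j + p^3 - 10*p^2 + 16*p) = (6*j + p)/(2*j*p - 16*j + p^2 - 8*p)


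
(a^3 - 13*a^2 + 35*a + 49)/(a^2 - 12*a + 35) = (a^2 - 6*a - 7)/(a - 5)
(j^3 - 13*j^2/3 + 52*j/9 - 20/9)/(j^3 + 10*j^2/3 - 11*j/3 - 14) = (9*j^2 - 21*j + 10)/(3*(3*j^2 + 16*j + 21))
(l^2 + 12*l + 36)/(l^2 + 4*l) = (l^2 + 12*l + 36)/(l*(l + 4))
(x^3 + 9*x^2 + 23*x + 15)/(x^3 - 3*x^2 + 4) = (x^2 + 8*x + 15)/(x^2 - 4*x + 4)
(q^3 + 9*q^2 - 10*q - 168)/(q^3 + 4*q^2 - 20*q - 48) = (q + 7)/(q + 2)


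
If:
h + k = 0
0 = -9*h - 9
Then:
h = -1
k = 1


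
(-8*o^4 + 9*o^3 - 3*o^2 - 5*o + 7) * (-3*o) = 24*o^5 - 27*o^4 + 9*o^3 + 15*o^2 - 21*o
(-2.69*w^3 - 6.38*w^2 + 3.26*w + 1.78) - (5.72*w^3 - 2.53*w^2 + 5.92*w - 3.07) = -8.41*w^3 - 3.85*w^2 - 2.66*w + 4.85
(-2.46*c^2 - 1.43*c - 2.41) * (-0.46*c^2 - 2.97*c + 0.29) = 1.1316*c^4 + 7.964*c^3 + 4.6423*c^2 + 6.743*c - 0.6989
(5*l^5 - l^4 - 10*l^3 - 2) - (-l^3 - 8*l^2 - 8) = 5*l^5 - l^4 - 9*l^3 + 8*l^2 + 6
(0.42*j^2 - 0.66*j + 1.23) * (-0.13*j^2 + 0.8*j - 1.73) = -0.0546*j^4 + 0.4218*j^3 - 1.4145*j^2 + 2.1258*j - 2.1279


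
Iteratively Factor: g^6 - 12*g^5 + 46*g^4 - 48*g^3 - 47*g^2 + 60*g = (g)*(g^5 - 12*g^4 + 46*g^3 - 48*g^2 - 47*g + 60) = g*(g - 1)*(g^4 - 11*g^3 + 35*g^2 - 13*g - 60) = g*(g - 1)*(g + 1)*(g^3 - 12*g^2 + 47*g - 60) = g*(g - 5)*(g - 1)*(g + 1)*(g^2 - 7*g + 12) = g*(g - 5)*(g - 4)*(g - 1)*(g + 1)*(g - 3)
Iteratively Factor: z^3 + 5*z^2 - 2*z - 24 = (z + 3)*(z^2 + 2*z - 8) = (z + 3)*(z + 4)*(z - 2)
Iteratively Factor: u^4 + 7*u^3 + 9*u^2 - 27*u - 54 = (u + 3)*(u^3 + 4*u^2 - 3*u - 18) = (u - 2)*(u + 3)*(u^2 + 6*u + 9) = (u - 2)*(u + 3)^2*(u + 3)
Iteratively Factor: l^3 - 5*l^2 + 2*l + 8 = (l - 4)*(l^2 - l - 2) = (l - 4)*(l + 1)*(l - 2)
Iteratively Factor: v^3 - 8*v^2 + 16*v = (v)*(v^2 - 8*v + 16) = v*(v - 4)*(v - 4)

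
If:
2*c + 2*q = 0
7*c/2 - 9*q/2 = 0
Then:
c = 0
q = 0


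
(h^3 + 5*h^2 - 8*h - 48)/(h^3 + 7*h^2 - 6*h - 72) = (h + 4)/(h + 6)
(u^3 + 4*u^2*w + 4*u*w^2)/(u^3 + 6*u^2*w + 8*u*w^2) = (u + 2*w)/(u + 4*w)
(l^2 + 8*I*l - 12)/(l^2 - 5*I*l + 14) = (l + 6*I)/(l - 7*I)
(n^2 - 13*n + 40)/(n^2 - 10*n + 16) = (n - 5)/(n - 2)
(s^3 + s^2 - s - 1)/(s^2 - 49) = (s^3 + s^2 - s - 1)/(s^2 - 49)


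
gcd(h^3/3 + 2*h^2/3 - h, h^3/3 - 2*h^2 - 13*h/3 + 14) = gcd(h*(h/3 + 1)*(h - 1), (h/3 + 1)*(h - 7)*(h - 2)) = h + 3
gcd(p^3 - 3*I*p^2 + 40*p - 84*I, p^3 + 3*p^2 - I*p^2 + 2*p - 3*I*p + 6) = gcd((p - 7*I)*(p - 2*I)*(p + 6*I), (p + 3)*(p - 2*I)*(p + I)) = p - 2*I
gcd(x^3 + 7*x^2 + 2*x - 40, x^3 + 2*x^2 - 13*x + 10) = x^2 + 3*x - 10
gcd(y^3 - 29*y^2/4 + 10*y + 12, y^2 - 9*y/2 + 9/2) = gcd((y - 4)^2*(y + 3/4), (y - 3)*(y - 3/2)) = 1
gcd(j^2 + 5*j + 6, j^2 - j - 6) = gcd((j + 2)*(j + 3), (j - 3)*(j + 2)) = j + 2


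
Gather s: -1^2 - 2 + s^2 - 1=s^2 - 4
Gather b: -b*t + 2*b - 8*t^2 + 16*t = b*(2 - t) - 8*t^2 + 16*t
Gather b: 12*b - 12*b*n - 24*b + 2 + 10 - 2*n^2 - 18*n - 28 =b*(-12*n - 12) - 2*n^2 - 18*n - 16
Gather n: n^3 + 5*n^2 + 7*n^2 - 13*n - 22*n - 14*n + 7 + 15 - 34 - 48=n^3 + 12*n^2 - 49*n - 60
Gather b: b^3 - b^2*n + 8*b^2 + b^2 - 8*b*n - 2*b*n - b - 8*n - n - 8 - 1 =b^3 + b^2*(9 - n) + b*(-10*n - 1) - 9*n - 9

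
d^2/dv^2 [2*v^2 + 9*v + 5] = 4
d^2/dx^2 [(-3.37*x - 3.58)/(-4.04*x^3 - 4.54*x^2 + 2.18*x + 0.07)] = (330.022752*x^5 + 1072.043088*x^4 + 1248.88956*x^3 + 264.994944*x^2 - 200.091396*x + 35.274108)/(65.939264*x^9 + 222.300192*x^8 + 143.069328*x^7 - 149.759*x^6 - 84.904248*x^5 + 64.098276*x^4 - 6.14402*x^3 - 0.931266*x^2 - 0.032046*x - 0.000343)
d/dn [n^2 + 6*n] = 2*n + 6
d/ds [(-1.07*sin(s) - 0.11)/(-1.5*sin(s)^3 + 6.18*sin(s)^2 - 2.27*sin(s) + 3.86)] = (-3.21*sin(s)^3 + 6.1176*sin(s)^2 + 1.3596*sin(s) - 4.3799)*cos(s)/(2.25*sin(s)^6 - 18.54*sin(s)^5 + 45.0024*sin(s)^4 - 39.6372*sin(s)^3 + 52.8625*sin(s)^2 - 17.5244*sin(s) + 14.8996)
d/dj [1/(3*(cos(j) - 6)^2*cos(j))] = (cos(j) - 2)*sin(j)/((cos(j) - 6)^3*cos(j)^2)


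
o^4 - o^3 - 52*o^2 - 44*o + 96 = (o - 8)*(o - 1)*(o + 2)*(o + 6)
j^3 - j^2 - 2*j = j*(j - 2)*(j + 1)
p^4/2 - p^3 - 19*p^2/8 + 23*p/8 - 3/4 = (p/2 + 1)*(p - 3)*(p - 1/2)^2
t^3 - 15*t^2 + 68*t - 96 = (t - 8)*(t - 4)*(t - 3)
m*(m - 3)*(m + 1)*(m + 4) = m^4 + 2*m^3 - 11*m^2 - 12*m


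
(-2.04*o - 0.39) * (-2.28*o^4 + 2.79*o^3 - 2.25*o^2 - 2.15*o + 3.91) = 4.6512*o^5 - 4.8024*o^4 + 3.5019*o^3 + 5.2635*o^2 - 7.1379*o - 1.5249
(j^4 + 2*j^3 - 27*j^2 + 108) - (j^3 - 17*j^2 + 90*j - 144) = j^4 + j^3 - 10*j^2 - 90*j + 252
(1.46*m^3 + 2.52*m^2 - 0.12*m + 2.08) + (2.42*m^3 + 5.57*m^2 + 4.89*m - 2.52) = 3.88*m^3 + 8.09*m^2 + 4.77*m - 0.44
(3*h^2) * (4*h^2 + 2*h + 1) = 12*h^4 + 6*h^3 + 3*h^2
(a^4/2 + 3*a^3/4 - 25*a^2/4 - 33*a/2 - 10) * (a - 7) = a^5/2 - 11*a^4/4 - 23*a^3/2 + 109*a^2/4 + 211*a/2 + 70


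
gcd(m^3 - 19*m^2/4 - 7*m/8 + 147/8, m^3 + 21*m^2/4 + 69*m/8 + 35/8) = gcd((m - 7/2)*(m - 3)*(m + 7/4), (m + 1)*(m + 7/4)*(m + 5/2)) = m + 7/4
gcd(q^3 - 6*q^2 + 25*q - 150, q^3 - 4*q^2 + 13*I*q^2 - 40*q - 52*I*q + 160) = q + 5*I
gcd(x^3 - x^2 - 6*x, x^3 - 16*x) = x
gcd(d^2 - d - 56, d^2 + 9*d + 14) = d + 7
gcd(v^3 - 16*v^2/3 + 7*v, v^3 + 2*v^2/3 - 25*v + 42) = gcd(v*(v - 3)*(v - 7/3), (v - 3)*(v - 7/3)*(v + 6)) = v^2 - 16*v/3 + 7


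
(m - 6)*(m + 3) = m^2 - 3*m - 18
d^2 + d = d*(d + 1)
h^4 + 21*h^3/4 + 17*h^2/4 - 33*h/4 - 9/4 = (h - 1)*(h + 1/4)*(h + 3)^2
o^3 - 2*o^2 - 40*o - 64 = (o - 8)*(o + 2)*(o + 4)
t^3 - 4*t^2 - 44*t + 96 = (t - 8)*(t - 2)*(t + 6)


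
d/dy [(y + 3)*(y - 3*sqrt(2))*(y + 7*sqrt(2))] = 3*y^2 + 6*y + 8*sqrt(2)*y - 42 + 12*sqrt(2)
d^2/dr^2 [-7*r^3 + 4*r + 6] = -42*r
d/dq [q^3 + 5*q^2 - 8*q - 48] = 3*q^2 + 10*q - 8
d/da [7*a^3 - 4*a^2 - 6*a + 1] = 21*a^2 - 8*a - 6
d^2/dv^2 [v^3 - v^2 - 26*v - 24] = 6*v - 2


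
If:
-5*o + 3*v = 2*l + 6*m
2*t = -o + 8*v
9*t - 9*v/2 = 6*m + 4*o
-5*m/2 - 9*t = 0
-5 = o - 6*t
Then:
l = 1145/28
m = 1095/28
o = -1965/28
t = -1825/168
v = -965/84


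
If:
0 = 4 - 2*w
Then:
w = 2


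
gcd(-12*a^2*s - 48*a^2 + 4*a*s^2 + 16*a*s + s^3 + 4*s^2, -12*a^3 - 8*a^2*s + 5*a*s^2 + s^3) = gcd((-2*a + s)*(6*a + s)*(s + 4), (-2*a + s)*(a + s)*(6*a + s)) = -12*a^2 + 4*a*s + s^2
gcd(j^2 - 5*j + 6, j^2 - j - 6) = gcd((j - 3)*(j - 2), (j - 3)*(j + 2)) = j - 3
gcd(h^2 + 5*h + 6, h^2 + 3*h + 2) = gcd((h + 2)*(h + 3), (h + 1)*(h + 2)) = h + 2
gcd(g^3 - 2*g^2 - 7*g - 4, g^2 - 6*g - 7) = g + 1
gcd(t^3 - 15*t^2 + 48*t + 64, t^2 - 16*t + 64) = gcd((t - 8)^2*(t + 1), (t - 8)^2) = t^2 - 16*t + 64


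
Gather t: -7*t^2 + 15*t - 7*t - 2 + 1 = -7*t^2 + 8*t - 1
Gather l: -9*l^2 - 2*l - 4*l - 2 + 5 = -9*l^2 - 6*l + 3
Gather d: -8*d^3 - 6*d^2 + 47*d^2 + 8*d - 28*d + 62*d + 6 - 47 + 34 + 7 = -8*d^3 + 41*d^2 + 42*d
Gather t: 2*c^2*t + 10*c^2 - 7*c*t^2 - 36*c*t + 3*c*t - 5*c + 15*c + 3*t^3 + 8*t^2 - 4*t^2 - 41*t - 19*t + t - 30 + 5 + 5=10*c^2 + 10*c + 3*t^3 + t^2*(4 - 7*c) + t*(2*c^2 - 33*c - 59) - 20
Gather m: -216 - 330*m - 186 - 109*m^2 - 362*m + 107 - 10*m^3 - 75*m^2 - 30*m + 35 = -10*m^3 - 184*m^2 - 722*m - 260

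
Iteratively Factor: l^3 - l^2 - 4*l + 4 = (l - 2)*(l^2 + l - 2) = (l - 2)*(l + 2)*(l - 1)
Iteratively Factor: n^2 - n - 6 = (n - 3)*(n + 2)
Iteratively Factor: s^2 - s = (s - 1)*(s)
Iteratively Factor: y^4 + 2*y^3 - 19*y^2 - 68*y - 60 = (y + 2)*(y^3 - 19*y - 30) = (y - 5)*(y + 2)*(y^2 + 5*y + 6) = (y - 5)*(y + 2)*(y + 3)*(y + 2)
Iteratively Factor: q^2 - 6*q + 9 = (q - 3)*(q - 3)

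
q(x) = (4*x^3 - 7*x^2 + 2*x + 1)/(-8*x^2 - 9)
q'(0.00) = -0.22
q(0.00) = -0.11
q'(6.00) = -0.50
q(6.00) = -2.10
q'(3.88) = -0.48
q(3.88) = -1.06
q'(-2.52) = -0.63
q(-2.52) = 1.88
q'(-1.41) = -0.85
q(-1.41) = 1.08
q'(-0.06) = -0.33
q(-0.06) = -0.09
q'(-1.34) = -0.87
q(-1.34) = 1.02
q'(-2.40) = -0.64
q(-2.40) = 1.80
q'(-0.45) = -0.90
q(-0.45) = 0.16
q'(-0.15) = -0.49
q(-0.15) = -0.06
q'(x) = 16*x*(4*x^3 - 7*x^2 + 2*x + 1)/(-8*x^2 - 9)^2 + (12*x^2 - 14*x + 2)/(-8*x^2 - 9) = 2*(-16*x^4 - 46*x^2 + 71*x - 9)/(64*x^4 + 144*x^2 + 81)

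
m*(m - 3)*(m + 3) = m^3 - 9*m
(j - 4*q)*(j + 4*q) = j^2 - 16*q^2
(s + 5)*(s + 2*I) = s^2 + 5*s + 2*I*s + 10*I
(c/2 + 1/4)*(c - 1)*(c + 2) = c^3/2 + 3*c^2/4 - 3*c/4 - 1/2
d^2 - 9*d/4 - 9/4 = (d - 3)*(d + 3/4)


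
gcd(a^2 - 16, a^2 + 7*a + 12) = a + 4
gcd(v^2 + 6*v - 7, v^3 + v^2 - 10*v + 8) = v - 1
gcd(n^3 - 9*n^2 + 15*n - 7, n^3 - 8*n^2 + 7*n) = n^2 - 8*n + 7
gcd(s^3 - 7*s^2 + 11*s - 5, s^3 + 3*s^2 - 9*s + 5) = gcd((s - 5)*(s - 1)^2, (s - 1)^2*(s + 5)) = s^2 - 2*s + 1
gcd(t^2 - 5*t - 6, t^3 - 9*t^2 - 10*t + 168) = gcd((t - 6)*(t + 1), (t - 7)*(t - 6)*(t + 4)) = t - 6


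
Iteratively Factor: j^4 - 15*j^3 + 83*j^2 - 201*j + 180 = (j - 4)*(j^3 - 11*j^2 + 39*j - 45) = (j - 5)*(j - 4)*(j^2 - 6*j + 9) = (j - 5)*(j - 4)*(j - 3)*(j - 3)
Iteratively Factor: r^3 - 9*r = (r)*(r^2 - 9) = r*(r + 3)*(r - 3)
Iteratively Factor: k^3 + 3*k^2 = (k + 3)*(k^2) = k*(k + 3)*(k)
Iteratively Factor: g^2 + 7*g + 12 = (g + 3)*(g + 4)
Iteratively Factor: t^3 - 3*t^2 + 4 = (t - 2)*(t^2 - t - 2) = (t - 2)*(t + 1)*(t - 2)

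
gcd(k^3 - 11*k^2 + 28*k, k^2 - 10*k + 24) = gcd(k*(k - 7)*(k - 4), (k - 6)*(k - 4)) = k - 4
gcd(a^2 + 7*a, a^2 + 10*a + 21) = a + 7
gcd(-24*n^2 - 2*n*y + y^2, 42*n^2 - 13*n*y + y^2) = -6*n + y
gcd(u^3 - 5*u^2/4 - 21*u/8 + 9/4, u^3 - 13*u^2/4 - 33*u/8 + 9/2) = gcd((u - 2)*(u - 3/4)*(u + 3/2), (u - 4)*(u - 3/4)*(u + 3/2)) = u^2 + 3*u/4 - 9/8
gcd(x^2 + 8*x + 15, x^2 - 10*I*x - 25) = 1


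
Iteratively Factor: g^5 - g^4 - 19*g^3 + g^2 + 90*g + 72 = (g + 1)*(g^4 - 2*g^3 - 17*g^2 + 18*g + 72) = (g + 1)*(g + 3)*(g^3 - 5*g^2 - 2*g + 24) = (g + 1)*(g + 2)*(g + 3)*(g^2 - 7*g + 12) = (g - 3)*(g + 1)*(g + 2)*(g + 3)*(g - 4)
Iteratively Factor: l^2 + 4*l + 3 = (l + 3)*(l + 1)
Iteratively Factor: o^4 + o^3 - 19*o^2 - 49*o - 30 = (o + 1)*(o^3 - 19*o - 30) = (o + 1)*(o + 3)*(o^2 - 3*o - 10) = (o - 5)*(o + 1)*(o + 3)*(o + 2)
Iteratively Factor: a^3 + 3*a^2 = (a)*(a^2 + 3*a) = a^2*(a + 3)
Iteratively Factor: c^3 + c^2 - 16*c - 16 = (c - 4)*(c^2 + 5*c + 4) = (c - 4)*(c + 4)*(c + 1)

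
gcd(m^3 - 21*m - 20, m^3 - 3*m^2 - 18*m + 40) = m^2 - m - 20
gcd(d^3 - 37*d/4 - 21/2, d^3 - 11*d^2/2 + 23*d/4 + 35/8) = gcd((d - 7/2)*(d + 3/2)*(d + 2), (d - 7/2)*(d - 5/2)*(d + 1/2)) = d - 7/2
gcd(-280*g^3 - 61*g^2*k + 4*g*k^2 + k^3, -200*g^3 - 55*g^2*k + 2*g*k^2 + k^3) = 40*g^2 + 3*g*k - k^2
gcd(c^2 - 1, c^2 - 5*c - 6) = c + 1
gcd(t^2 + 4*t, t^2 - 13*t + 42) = 1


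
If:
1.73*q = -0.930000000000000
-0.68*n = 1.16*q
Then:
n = 0.92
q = -0.54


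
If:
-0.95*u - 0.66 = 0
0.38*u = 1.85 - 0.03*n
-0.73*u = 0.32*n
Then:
No Solution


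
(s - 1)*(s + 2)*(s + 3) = s^3 + 4*s^2 + s - 6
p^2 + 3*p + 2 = (p + 1)*(p + 2)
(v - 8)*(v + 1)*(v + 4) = v^3 - 3*v^2 - 36*v - 32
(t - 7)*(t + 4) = t^2 - 3*t - 28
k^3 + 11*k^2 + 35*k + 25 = (k + 1)*(k + 5)^2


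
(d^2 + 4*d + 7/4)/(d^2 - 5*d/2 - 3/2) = (d + 7/2)/(d - 3)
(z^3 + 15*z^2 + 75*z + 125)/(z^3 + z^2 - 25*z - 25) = (z^2 + 10*z + 25)/(z^2 - 4*z - 5)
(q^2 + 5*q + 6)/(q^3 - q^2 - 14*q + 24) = (q^2 + 5*q + 6)/(q^3 - q^2 - 14*q + 24)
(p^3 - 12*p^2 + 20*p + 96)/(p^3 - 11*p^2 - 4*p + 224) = (p^2 - 4*p - 12)/(p^2 - 3*p - 28)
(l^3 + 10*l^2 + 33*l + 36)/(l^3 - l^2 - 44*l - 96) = (l + 3)/(l - 8)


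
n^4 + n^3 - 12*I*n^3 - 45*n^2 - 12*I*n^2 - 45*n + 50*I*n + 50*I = (n + 1)*(n - 5*I)^2*(n - 2*I)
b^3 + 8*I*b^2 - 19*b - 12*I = (b + I)*(b + 3*I)*(b + 4*I)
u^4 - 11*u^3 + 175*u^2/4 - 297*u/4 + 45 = (u - 4)*(u - 3)*(u - 5/2)*(u - 3/2)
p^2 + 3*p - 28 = (p - 4)*(p + 7)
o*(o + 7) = o^2 + 7*o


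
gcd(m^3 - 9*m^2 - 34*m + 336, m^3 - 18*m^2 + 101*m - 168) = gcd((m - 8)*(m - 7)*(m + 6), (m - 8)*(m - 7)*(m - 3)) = m^2 - 15*m + 56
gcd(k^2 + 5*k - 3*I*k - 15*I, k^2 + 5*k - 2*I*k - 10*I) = k + 5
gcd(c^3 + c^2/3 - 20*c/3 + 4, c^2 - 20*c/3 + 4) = c - 2/3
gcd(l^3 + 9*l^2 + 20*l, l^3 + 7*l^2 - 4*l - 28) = 1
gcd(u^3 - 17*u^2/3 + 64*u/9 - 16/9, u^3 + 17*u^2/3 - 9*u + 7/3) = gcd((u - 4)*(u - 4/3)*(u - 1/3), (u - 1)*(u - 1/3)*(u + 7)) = u - 1/3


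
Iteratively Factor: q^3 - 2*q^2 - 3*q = (q + 1)*(q^2 - 3*q) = q*(q + 1)*(q - 3)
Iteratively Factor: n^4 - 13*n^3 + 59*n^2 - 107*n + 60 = (n - 3)*(n^3 - 10*n^2 + 29*n - 20) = (n - 4)*(n - 3)*(n^2 - 6*n + 5) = (n - 5)*(n - 4)*(n - 3)*(n - 1)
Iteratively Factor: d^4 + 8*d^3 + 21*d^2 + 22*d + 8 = (d + 1)*(d^3 + 7*d^2 + 14*d + 8) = (d + 1)^2*(d^2 + 6*d + 8) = (d + 1)^2*(d + 4)*(d + 2)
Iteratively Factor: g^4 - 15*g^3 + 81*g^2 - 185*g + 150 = (g - 5)*(g^3 - 10*g^2 + 31*g - 30) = (g - 5)*(g - 2)*(g^2 - 8*g + 15) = (g - 5)*(g - 3)*(g - 2)*(g - 5)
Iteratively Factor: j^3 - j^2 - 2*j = (j - 2)*(j^2 + j) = j*(j - 2)*(j + 1)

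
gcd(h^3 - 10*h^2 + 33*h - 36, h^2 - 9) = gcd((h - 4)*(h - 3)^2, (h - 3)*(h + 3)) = h - 3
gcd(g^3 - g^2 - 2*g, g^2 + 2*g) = g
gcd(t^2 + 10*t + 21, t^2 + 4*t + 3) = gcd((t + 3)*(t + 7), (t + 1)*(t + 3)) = t + 3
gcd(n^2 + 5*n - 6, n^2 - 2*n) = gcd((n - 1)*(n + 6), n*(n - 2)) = 1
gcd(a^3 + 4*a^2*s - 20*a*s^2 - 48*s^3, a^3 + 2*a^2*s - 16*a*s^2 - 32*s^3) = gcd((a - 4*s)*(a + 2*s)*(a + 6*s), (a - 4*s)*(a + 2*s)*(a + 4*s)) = -a^2 + 2*a*s + 8*s^2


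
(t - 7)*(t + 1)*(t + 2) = t^3 - 4*t^2 - 19*t - 14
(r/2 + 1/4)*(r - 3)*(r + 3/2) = r^3/2 - r^2/2 - 21*r/8 - 9/8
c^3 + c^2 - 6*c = c*(c - 2)*(c + 3)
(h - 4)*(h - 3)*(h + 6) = h^3 - h^2 - 30*h + 72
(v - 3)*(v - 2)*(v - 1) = v^3 - 6*v^2 + 11*v - 6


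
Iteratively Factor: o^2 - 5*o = (o - 5)*(o)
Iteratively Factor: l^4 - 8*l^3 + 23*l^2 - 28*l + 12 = (l - 2)*(l^3 - 6*l^2 + 11*l - 6) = (l - 2)^2*(l^2 - 4*l + 3) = (l - 2)^2*(l - 1)*(l - 3)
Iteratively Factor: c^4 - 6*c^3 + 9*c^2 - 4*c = (c)*(c^3 - 6*c^2 + 9*c - 4) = c*(c - 1)*(c^2 - 5*c + 4) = c*(c - 1)^2*(c - 4)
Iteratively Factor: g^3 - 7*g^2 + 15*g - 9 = (g - 1)*(g^2 - 6*g + 9) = (g - 3)*(g - 1)*(g - 3)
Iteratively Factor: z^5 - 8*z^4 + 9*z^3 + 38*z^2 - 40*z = (z + 2)*(z^4 - 10*z^3 + 29*z^2 - 20*z) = (z - 4)*(z + 2)*(z^3 - 6*z^2 + 5*z) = (z - 4)*(z - 1)*(z + 2)*(z^2 - 5*z) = z*(z - 4)*(z - 1)*(z + 2)*(z - 5)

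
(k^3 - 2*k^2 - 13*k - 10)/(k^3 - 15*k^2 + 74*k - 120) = (k^2 + 3*k + 2)/(k^2 - 10*k + 24)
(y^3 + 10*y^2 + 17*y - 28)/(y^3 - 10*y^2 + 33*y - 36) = (y^3 + 10*y^2 + 17*y - 28)/(y^3 - 10*y^2 + 33*y - 36)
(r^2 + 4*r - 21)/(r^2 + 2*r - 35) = (r - 3)/(r - 5)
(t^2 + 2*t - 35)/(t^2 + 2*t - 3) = (t^2 + 2*t - 35)/(t^2 + 2*t - 3)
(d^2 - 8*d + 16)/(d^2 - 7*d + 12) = (d - 4)/(d - 3)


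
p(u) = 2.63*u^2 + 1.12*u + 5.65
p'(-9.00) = -46.22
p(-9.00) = 208.60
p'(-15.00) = -77.78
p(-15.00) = 580.60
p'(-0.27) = -0.30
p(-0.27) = 5.54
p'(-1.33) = -5.88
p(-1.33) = 8.81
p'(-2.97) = -14.50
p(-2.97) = 25.52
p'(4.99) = 27.37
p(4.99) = 76.73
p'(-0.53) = -1.67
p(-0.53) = 5.80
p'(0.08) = 1.54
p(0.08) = 5.76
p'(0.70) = 4.80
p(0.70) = 7.72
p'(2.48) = 14.16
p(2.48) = 24.60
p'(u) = 5.26*u + 1.12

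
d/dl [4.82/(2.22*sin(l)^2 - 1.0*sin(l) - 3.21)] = (4.82 - 21.4008*sin(l))*cos(l)/(-2.22*sin(l)^2 + 1.0*sin(l) + 3.21)^2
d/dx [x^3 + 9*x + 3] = 3*x^2 + 9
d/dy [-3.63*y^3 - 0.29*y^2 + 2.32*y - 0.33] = -10.89*y^2 - 0.58*y + 2.32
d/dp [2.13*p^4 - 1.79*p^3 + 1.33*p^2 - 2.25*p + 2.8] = 8.52*p^3 - 5.37*p^2 + 2.66*p - 2.25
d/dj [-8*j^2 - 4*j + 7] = -16*j - 4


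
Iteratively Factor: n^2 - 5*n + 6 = (n - 2)*(n - 3)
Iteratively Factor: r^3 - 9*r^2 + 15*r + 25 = (r + 1)*(r^2 - 10*r + 25) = (r - 5)*(r + 1)*(r - 5)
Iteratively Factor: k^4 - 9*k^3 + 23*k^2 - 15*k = (k - 5)*(k^3 - 4*k^2 + 3*k) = (k - 5)*(k - 1)*(k^2 - 3*k) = k*(k - 5)*(k - 1)*(k - 3)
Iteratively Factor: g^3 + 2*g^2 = (g)*(g^2 + 2*g) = g*(g + 2)*(g)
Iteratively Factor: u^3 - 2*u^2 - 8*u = (u - 4)*(u^2 + 2*u) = (u - 4)*(u + 2)*(u)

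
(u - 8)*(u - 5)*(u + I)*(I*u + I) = I*u^4 - u^3 - 12*I*u^3 + 12*u^2 + 27*I*u^2 - 27*u + 40*I*u - 40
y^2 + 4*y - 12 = (y - 2)*(y + 6)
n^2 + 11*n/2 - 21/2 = (n - 3/2)*(n + 7)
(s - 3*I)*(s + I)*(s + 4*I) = s^3 + 2*I*s^2 + 11*s + 12*I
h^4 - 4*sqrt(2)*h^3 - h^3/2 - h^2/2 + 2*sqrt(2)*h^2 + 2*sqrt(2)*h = h*(h - 1)*(h + 1/2)*(h - 4*sqrt(2))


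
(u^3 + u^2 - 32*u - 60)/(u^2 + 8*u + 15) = (u^2 - 4*u - 12)/(u + 3)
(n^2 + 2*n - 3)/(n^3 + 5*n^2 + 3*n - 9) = 1/(n + 3)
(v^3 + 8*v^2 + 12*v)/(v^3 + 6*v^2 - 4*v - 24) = v/(v - 2)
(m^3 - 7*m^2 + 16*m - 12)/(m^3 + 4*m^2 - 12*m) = (m^2 - 5*m + 6)/(m*(m + 6))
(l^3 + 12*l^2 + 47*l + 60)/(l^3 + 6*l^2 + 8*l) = (l^2 + 8*l + 15)/(l*(l + 2))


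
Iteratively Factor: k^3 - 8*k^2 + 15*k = (k - 3)*(k^2 - 5*k) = (k - 5)*(k - 3)*(k)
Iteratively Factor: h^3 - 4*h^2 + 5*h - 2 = (h - 2)*(h^2 - 2*h + 1) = (h - 2)*(h - 1)*(h - 1)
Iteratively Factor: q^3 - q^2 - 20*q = (q - 5)*(q^2 + 4*q) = q*(q - 5)*(q + 4)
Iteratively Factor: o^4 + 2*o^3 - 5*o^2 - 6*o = (o + 3)*(o^3 - o^2 - 2*o) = (o - 2)*(o + 3)*(o^2 + o) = (o - 2)*(o + 1)*(o + 3)*(o)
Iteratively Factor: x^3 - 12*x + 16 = (x - 2)*(x^2 + 2*x - 8) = (x - 2)^2*(x + 4)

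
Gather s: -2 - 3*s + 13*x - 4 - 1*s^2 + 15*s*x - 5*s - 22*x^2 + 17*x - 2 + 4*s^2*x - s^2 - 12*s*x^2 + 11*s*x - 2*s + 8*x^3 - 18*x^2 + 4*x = s^2*(4*x - 2) + s*(-12*x^2 + 26*x - 10) + 8*x^3 - 40*x^2 + 34*x - 8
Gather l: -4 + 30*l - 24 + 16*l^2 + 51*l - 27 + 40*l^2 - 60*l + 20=56*l^2 + 21*l - 35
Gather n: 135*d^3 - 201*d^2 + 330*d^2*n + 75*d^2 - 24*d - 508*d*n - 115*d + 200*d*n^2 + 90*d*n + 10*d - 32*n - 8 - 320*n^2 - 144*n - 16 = 135*d^3 - 126*d^2 - 129*d + n^2*(200*d - 320) + n*(330*d^2 - 418*d - 176) - 24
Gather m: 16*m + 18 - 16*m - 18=0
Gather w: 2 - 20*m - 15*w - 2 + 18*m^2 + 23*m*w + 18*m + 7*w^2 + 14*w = 18*m^2 - 2*m + 7*w^2 + w*(23*m - 1)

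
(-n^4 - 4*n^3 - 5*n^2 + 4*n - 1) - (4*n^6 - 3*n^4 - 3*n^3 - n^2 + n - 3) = -4*n^6 + 2*n^4 - n^3 - 4*n^2 + 3*n + 2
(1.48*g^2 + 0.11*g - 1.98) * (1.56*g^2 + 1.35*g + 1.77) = 2.3088*g^4 + 2.1696*g^3 - 0.3207*g^2 - 2.4783*g - 3.5046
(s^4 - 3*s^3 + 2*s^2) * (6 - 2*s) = -2*s^5 + 12*s^4 - 22*s^3 + 12*s^2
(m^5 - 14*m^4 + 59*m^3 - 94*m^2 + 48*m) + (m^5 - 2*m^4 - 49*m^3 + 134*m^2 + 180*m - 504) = 2*m^5 - 16*m^4 + 10*m^3 + 40*m^2 + 228*m - 504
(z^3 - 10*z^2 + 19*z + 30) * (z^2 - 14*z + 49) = z^5 - 24*z^4 + 208*z^3 - 726*z^2 + 511*z + 1470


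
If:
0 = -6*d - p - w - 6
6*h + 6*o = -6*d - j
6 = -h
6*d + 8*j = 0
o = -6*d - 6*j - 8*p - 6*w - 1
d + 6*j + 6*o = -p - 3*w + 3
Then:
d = -16/71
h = -6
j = 12/71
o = 440/71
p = 1493/142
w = -2153/142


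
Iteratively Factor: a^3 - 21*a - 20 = (a + 1)*(a^2 - a - 20) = (a - 5)*(a + 1)*(a + 4)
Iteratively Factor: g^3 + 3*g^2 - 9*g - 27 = (g - 3)*(g^2 + 6*g + 9) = (g - 3)*(g + 3)*(g + 3)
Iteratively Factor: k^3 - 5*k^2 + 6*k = (k - 3)*(k^2 - 2*k) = (k - 3)*(k - 2)*(k)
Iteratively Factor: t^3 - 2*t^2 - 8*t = (t - 4)*(t^2 + 2*t) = t*(t - 4)*(t + 2)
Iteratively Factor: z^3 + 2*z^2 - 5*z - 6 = (z + 1)*(z^2 + z - 6) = (z + 1)*(z + 3)*(z - 2)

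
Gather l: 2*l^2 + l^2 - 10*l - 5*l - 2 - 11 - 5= 3*l^2 - 15*l - 18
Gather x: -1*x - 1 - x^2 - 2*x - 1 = -x^2 - 3*x - 2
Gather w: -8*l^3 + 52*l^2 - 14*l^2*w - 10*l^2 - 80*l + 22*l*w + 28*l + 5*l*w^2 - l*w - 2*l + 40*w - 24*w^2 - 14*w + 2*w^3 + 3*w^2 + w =-8*l^3 + 42*l^2 - 54*l + 2*w^3 + w^2*(5*l - 21) + w*(-14*l^2 + 21*l + 27)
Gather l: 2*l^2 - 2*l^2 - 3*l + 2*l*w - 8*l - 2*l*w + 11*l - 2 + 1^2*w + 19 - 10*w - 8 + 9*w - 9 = 0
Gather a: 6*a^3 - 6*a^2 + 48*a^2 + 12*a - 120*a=6*a^3 + 42*a^2 - 108*a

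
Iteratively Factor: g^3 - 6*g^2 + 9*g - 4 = (g - 1)*(g^2 - 5*g + 4) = (g - 4)*(g - 1)*(g - 1)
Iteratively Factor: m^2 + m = (m)*(m + 1)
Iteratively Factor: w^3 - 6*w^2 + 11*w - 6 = (w - 2)*(w^2 - 4*w + 3) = (w - 3)*(w - 2)*(w - 1)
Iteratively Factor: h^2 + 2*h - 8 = (h + 4)*(h - 2)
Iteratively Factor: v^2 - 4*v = (v - 4)*(v)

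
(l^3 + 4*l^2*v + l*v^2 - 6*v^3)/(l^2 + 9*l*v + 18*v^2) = (l^2 + l*v - 2*v^2)/(l + 6*v)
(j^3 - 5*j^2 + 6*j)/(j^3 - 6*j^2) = (j^2 - 5*j + 6)/(j*(j - 6))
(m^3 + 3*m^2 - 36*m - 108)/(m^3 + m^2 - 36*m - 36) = (m + 3)/(m + 1)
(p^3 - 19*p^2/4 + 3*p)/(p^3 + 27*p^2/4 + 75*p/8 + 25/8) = 2*p*(4*p^2 - 19*p + 12)/(8*p^3 + 54*p^2 + 75*p + 25)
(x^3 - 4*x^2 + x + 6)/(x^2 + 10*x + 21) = (x^3 - 4*x^2 + x + 6)/(x^2 + 10*x + 21)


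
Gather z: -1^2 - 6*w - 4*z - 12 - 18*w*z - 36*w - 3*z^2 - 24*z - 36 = -42*w - 3*z^2 + z*(-18*w - 28) - 49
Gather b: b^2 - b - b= b^2 - 2*b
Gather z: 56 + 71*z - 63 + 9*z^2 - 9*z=9*z^2 + 62*z - 7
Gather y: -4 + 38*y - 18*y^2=-18*y^2 + 38*y - 4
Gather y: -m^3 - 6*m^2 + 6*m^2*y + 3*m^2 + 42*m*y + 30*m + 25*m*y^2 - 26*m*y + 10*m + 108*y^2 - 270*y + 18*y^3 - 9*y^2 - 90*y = -m^3 - 3*m^2 + 40*m + 18*y^3 + y^2*(25*m + 99) + y*(6*m^2 + 16*m - 360)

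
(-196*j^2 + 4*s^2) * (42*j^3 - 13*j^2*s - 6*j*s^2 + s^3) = -8232*j^5 + 2548*j^4*s + 1344*j^3*s^2 - 248*j^2*s^3 - 24*j*s^4 + 4*s^5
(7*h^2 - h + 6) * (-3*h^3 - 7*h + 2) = -21*h^5 + 3*h^4 - 67*h^3 + 21*h^2 - 44*h + 12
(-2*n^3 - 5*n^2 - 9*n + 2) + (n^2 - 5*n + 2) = -2*n^3 - 4*n^2 - 14*n + 4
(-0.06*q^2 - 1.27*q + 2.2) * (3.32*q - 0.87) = -0.1992*q^3 - 4.1642*q^2 + 8.4089*q - 1.914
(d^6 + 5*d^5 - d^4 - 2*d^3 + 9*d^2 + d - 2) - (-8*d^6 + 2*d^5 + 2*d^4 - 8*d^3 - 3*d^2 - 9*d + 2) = 9*d^6 + 3*d^5 - 3*d^4 + 6*d^3 + 12*d^2 + 10*d - 4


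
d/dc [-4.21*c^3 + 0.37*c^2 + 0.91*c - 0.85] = -12.63*c^2 + 0.74*c + 0.91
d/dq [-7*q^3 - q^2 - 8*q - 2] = -21*q^2 - 2*q - 8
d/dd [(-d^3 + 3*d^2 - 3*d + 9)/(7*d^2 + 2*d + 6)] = (-7*d^4 - 4*d^3 + 9*d^2 - 90*d - 36)/(49*d^4 + 28*d^3 + 88*d^2 + 24*d + 36)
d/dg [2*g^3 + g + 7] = 6*g^2 + 1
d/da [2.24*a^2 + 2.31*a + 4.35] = 4.48*a + 2.31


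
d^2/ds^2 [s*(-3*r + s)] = 2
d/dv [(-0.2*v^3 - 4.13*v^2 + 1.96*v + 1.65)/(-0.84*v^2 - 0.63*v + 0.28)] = (0.168*v^4 + 0.252*v^3 + 4.0803*v^2 + 0.4592*v + 1.5883)/(0.7056*v^4 + 1.0584*v^3 - 0.0735*v^2 - 0.3528*v + 0.0784)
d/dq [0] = 0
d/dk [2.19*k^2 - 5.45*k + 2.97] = 4.38*k - 5.45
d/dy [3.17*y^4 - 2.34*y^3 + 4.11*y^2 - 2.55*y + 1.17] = 12.68*y^3 - 7.02*y^2 + 8.22*y - 2.55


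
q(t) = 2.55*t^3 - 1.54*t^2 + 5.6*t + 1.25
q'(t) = 7.65*t^2 - 3.08*t + 5.6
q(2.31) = 37.40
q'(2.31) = 39.31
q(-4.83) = -349.05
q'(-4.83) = 198.94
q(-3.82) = -184.76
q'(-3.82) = 129.00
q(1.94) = 24.94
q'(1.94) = 28.42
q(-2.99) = -97.43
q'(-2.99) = 83.20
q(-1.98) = -35.67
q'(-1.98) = 41.69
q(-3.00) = -98.26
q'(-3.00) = 83.69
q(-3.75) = -175.88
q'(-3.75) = 124.73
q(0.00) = 1.25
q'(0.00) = 5.60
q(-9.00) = -2032.84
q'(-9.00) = 652.97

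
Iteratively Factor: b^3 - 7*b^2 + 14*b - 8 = (b - 2)*(b^2 - 5*b + 4) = (b - 4)*(b - 2)*(b - 1)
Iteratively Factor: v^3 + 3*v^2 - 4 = (v + 2)*(v^2 + v - 2) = (v + 2)^2*(v - 1)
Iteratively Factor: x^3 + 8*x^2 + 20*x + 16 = (x + 4)*(x^2 + 4*x + 4) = (x + 2)*(x + 4)*(x + 2)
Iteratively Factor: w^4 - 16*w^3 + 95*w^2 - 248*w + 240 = (w - 4)*(w^3 - 12*w^2 + 47*w - 60) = (w - 4)*(w - 3)*(w^2 - 9*w + 20) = (w - 4)^2*(w - 3)*(w - 5)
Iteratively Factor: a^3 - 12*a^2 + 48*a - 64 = (a - 4)*(a^2 - 8*a + 16) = (a - 4)^2*(a - 4)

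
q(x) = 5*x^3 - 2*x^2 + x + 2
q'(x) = 15*x^2 - 4*x + 1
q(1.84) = 28.22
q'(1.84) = 44.42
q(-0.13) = 1.83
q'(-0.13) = 1.77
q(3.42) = 182.04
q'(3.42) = 162.77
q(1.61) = 19.29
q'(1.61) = 33.44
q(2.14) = 43.98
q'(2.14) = 61.13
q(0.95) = 5.43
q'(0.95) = 10.74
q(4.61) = 453.97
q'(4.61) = 301.34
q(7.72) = 2191.02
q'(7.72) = 864.10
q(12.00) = 8366.00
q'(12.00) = 2113.00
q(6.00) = 1016.00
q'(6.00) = 517.00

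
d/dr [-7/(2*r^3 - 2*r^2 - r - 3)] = 7*(6*r^2 - 4*r - 1)/(-2*r^3 + 2*r^2 + r + 3)^2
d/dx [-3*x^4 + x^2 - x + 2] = -12*x^3 + 2*x - 1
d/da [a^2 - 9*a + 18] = 2*a - 9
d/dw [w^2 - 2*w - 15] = 2*w - 2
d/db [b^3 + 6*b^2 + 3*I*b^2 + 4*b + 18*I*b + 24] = 3*b^2 + 6*b*(2 + I) + 4 + 18*I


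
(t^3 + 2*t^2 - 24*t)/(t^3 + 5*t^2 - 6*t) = (t - 4)/(t - 1)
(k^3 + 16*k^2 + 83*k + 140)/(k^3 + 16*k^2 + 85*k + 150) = (k^2 + 11*k + 28)/(k^2 + 11*k + 30)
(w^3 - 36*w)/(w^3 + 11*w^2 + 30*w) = (w - 6)/(w + 5)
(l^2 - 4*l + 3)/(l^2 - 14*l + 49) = (l^2 - 4*l + 3)/(l^2 - 14*l + 49)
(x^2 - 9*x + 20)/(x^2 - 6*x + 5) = (x - 4)/(x - 1)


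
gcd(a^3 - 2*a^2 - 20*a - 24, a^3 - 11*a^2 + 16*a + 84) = a^2 - 4*a - 12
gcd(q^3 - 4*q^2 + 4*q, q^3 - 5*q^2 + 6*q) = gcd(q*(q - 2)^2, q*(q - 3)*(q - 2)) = q^2 - 2*q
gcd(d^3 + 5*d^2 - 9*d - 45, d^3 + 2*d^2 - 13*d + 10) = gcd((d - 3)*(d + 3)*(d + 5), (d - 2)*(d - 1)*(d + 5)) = d + 5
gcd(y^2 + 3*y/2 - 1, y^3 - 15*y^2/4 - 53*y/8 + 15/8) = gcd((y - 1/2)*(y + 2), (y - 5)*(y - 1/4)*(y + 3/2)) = 1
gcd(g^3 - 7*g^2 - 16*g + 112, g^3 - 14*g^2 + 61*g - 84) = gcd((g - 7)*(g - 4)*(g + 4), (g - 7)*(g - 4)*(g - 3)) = g^2 - 11*g + 28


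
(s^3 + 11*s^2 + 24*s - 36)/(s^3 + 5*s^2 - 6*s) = (s + 6)/s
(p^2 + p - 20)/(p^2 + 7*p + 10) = (p - 4)/(p + 2)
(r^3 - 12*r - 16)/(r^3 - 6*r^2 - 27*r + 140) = (r^2 + 4*r + 4)/(r^2 - 2*r - 35)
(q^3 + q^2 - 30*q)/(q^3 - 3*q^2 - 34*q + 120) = q/(q - 4)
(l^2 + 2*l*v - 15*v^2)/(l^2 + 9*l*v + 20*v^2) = (l - 3*v)/(l + 4*v)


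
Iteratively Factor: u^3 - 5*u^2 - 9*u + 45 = (u + 3)*(u^2 - 8*u + 15) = (u - 5)*(u + 3)*(u - 3)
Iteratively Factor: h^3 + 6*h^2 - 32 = (h + 4)*(h^2 + 2*h - 8) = (h + 4)^2*(h - 2)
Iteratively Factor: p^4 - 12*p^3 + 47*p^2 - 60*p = (p - 3)*(p^3 - 9*p^2 + 20*p) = p*(p - 3)*(p^2 - 9*p + 20) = p*(p - 4)*(p - 3)*(p - 5)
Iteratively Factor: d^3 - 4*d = (d)*(d^2 - 4) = d*(d - 2)*(d + 2)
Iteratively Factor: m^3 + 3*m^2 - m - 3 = (m + 3)*(m^2 - 1) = (m + 1)*(m + 3)*(m - 1)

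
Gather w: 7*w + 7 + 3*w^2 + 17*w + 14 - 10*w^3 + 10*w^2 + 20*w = -10*w^3 + 13*w^2 + 44*w + 21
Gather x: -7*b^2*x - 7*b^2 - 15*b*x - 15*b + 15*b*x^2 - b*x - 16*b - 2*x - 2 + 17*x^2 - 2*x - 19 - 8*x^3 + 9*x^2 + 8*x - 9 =-7*b^2 - 31*b - 8*x^3 + x^2*(15*b + 26) + x*(-7*b^2 - 16*b + 4) - 30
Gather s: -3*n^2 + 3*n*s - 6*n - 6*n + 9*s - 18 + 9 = -3*n^2 - 12*n + s*(3*n + 9) - 9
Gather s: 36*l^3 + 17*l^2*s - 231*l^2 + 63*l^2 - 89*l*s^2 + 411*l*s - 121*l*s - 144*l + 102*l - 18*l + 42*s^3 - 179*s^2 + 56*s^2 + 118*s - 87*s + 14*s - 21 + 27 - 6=36*l^3 - 168*l^2 - 60*l + 42*s^3 + s^2*(-89*l - 123) + s*(17*l^2 + 290*l + 45)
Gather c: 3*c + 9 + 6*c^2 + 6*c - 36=6*c^2 + 9*c - 27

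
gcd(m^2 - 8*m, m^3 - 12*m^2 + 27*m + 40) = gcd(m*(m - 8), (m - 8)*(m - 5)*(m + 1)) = m - 8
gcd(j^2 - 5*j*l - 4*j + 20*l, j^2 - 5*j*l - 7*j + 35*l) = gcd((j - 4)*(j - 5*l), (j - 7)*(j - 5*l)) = j - 5*l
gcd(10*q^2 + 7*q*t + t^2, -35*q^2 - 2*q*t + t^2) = 5*q + t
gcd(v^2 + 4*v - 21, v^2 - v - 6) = v - 3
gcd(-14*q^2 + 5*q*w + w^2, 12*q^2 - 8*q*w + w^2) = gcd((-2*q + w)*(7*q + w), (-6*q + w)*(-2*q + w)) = 2*q - w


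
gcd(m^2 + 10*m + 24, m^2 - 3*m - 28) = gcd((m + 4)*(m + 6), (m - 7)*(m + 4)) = m + 4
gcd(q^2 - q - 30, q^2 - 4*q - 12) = q - 6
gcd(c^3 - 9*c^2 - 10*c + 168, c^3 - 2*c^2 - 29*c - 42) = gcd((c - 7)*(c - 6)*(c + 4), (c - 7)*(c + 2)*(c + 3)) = c - 7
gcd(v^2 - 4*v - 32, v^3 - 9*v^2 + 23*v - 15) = 1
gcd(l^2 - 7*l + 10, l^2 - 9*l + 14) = l - 2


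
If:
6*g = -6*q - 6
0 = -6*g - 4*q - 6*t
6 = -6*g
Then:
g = -1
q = 0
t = 1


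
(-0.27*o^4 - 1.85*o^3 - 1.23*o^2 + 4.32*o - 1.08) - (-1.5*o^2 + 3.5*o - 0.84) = -0.27*o^4 - 1.85*o^3 + 0.27*o^2 + 0.82*o - 0.24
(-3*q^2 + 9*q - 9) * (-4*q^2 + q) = 12*q^4 - 39*q^3 + 45*q^2 - 9*q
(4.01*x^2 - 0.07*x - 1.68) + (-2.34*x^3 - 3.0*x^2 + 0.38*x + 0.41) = -2.34*x^3 + 1.01*x^2 + 0.31*x - 1.27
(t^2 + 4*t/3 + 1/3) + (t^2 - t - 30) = 2*t^2 + t/3 - 89/3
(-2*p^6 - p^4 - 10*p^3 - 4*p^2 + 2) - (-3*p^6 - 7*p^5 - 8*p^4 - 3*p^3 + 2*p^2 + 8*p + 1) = p^6 + 7*p^5 + 7*p^4 - 7*p^3 - 6*p^2 - 8*p + 1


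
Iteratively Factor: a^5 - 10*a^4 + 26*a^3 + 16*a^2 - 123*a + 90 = (a + 2)*(a^4 - 12*a^3 + 50*a^2 - 84*a + 45) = (a - 3)*(a + 2)*(a^3 - 9*a^2 + 23*a - 15) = (a - 3)^2*(a + 2)*(a^2 - 6*a + 5) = (a - 5)*(a - 3)^2*(a + 2)*(a - 1)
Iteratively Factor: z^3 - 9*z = (z - 3)*(z^2 + 3*z) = (z - 3)*(z + 3)*(z)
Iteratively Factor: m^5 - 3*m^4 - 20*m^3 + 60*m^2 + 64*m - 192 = (m - 2)*(m^4 - m^3 - 22*m^2 + 16*m + 96) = (m - 2)*(m + 2)*(m^3 - 3*m^2 - 16*m + 48) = (m - 3)*(m - 2)*(m + 2)*(m^2 - 16) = (m - 4)*(m - 3)*(m - 2)*(m + 2)*(m + 4)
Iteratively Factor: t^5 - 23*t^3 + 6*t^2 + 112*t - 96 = (t - 1)*(t^4 + t^3 - 22*t^2 - 16*t + 96) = (t - 1)*(t + 3)*(t^3 - 2*t^2 - 16*t + 32) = (t - 2)*(t - 1)*(t + 3)*(t^2 - 16) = (t - 2)*(t - 1)*(t + 3)*(t + 4)*(t - 4)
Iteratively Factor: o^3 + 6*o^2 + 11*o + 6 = (o + 2)*(o^2 + 4*o + 3) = (o + 1)*(o + 2)*(o + 3)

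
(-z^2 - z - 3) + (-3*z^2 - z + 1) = -4*z^2 - 2*z - 2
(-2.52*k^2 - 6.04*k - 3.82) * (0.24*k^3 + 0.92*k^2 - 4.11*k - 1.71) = -0.6048*k^5 - 3.768*k^4 + 3.8836*k^3 + 25.6192*k^2 + 26.0286*k + 6.5322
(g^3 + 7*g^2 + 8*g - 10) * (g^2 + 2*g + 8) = g^5 + 9*g^4 + 30*g^3 + 62*g^2 + 44*g - 80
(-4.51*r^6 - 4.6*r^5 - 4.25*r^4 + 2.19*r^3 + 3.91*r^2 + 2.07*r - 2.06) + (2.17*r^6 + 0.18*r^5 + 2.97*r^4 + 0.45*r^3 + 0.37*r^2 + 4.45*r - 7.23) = -2.34*r^6 - 4.42*r^5 - 1.28*r^4 + 2.64*r^3 + 4.28*r^2 + 6.52*r - 9.29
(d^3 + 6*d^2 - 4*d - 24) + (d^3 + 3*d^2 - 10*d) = 2*d^3 + 9*d^2 - 14*d - 24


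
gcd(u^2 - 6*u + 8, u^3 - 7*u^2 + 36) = 1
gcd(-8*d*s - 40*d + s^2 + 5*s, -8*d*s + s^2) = -8*d + s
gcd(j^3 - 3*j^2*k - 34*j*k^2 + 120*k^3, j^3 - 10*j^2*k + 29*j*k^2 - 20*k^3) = j^2 - 9*j*k + 20*k^2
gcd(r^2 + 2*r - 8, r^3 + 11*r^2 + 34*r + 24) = r + 4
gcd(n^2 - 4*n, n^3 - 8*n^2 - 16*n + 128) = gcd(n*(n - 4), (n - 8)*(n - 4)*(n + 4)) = n - 4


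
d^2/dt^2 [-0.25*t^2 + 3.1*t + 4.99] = -0.500000000000000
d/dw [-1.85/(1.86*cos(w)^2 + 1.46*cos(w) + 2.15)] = -(6.882*cos(w) + 2.701)*sin(w)/(1.86*cos(w)^2 + 1.46*cos(w) + 2.15)^2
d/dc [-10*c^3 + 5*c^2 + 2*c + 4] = -30*c^2 + 10*c + 2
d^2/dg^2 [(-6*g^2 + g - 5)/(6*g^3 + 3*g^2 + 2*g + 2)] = 6*(-72*g^6 + 36*g^5 - 270*g^4 - 61*g^3 - 93*g^2 + 24*g - 6)/(216*g^9 + 324*g^8 + 378*g^7 + 459*g^6 + 342*g^5 + 234*g^4 + 152*g^3 + 60*g^2 + 24*g + 8)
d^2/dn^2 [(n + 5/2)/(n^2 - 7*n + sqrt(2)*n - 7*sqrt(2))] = ((2*n + 5)*(2*n - 7 + sqrt(2))^2 + (-6*n - 2*sqrt(2) + 9)*(n^2 - 7*n + sqrt(2)*n - 7*sqrt(2)))/(n^2 - 7*n + sqrt(2)*n - 7*sqrt(2))^3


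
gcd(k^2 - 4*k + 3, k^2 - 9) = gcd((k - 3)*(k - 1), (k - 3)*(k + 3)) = k - 3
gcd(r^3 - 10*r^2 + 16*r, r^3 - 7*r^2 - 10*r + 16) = r - 8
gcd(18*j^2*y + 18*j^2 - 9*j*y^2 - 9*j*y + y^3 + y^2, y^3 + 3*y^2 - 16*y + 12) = 1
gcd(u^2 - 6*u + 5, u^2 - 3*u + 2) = u - 1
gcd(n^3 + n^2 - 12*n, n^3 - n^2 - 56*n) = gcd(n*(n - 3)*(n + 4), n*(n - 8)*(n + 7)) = n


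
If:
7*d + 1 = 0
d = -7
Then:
No Solution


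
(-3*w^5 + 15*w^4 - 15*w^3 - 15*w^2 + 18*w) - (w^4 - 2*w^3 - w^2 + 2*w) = -3*w^5 + 14*w^4 - 13*w^3 - 14*w^2 + 16*w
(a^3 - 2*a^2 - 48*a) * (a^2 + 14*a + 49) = a^5 + 12*a^4 - 27*a^3 - 770*a^2 - 2352*a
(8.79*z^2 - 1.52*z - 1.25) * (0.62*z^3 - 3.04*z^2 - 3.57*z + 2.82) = 5.4498*z^5 - 27.664*z^4 - 27.5345*z^3 + 34.0142*z^2 + 0.1761*z - 3.525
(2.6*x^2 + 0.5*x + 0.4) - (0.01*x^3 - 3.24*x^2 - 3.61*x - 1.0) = -0.01*x^3 + 5.84*x^2 + 4.11*x + 1.4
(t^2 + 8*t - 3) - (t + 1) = t^2 + 7*t - 4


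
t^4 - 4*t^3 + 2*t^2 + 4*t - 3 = (t - 3)*(t - 1)^2*(t + 1)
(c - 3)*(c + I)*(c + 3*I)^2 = c^4 - 3*c^3 + 7*I*c^3 - 15*c^2 - 21*I*c^2 + 45*c - 9*I*c + 27*I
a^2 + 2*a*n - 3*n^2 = (a - n)*(a + 3*n)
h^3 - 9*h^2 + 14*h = h*(h - 7)*(h - 2)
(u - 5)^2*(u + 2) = u^3 - 8*u^2 + 5*u + 50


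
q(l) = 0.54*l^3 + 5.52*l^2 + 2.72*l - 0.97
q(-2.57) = 19.33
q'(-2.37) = -14.35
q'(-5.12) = -11.34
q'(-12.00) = 103.52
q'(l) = 1.62*l^2 + 11.04*l + 2.72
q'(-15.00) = 201.62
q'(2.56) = 41.60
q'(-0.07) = 1.96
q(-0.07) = -1.13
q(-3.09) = 27.40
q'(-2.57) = -14.95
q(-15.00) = -622.27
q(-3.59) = 35.42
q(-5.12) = 57.33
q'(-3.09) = -15.93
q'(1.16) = 17.71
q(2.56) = 51.23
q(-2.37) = 16.40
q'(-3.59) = -16.03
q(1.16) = 10.46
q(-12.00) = -171.85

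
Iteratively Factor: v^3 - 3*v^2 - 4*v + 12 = (v - 3)*(v^2 - 4) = (v - 3)*(v + 2)*(v - 2)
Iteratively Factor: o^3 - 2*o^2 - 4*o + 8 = (o + 2)*(o^2 - 4*o + 4) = (o - 2)*(o + 2)*(o - 2)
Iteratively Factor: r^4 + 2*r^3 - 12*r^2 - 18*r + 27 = (r - 1)*(r^3 + 3*r^2 - 9*r - 27) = (r - 1)*(r + 3)*(r^2 - 9) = (r - 3)*(r - 1)*(r + 3)*(r + 3)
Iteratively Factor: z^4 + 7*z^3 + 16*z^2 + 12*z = (z + 2)*(z^3 + 5*z^2 + 6*z) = z*(z + 2)*(z^2 + 5*z + 6) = z*(z + 2)*(z + 3)*(z + 2)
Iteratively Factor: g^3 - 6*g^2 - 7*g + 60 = (g - 4)*(g^2 - 2*g - 15) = (g - 4)*(g + 3)*(g - 5)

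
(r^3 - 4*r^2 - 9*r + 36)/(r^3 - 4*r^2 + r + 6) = (r^2 - r - 12)/(r^2 - r - 2)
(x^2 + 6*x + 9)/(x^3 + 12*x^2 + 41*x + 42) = (x + 3)/(x^2 + 9*x + 14)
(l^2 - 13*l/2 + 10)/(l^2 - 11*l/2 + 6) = (2*l - 5)/(2*l - 3)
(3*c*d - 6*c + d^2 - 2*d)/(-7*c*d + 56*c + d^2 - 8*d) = (-3*c*d + 6*c - d^2 + 2*d)/(7*c*d - 56*c - d^2 + 8*d)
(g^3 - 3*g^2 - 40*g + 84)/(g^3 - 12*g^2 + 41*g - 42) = (g + 6)/(g - 3)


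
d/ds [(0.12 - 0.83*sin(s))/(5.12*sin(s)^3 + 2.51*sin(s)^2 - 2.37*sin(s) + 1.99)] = (8.4992*sin(s)^3 + 0.2401*sin(s)^2 - 0.6024*sin(s) - 1.3673)*cos(s)/(26.2144*sin(s)^6 + 25.7024*sin(s)^5 - 17.9687*sin(s)^4 + 8.4802*sin(s)^3 + 15.6067*sin(s)^2 - 9.4326*sin(s) + 3.9601)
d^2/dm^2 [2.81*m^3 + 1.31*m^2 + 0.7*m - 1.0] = 16.86*m + 2.62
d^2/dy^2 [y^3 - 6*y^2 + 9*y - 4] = 6*y - 12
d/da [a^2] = 2*a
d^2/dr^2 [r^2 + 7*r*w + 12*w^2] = 2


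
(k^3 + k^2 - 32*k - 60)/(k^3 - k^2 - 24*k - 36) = (k + 5)/(k + 3)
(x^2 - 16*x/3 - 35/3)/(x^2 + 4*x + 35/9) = 3*(x - 7)/(3*x + 7)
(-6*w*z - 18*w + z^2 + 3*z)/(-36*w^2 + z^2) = (z + 3)/(6*w + z)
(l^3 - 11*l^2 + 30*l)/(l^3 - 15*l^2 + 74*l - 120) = l/(l - 4)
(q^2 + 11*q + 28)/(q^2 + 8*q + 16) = (q + 7)/(q + 4)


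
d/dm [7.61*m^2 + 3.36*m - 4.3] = 15.22*m + 3.36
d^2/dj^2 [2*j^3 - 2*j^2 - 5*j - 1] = 12*j - 4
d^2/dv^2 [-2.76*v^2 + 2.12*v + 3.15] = -5.52000000000000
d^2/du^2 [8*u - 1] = 0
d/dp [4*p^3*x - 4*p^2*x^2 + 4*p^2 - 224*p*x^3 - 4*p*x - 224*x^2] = 12*p^2*x - 8*p*x^2 + 8*p - 224*x^3 - 4*x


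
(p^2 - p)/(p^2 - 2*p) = (p - 1)/(p - 2)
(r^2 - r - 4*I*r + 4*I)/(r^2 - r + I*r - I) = (r - 4*I)/(r + I)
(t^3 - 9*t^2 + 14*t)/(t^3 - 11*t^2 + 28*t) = (t - 2)/(t - 4)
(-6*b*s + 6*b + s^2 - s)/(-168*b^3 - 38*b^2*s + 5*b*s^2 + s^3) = (s - 1)/(28*b^2 + 11*b*s + s^2)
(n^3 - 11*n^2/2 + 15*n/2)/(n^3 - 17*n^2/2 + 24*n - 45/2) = n/(n - 3)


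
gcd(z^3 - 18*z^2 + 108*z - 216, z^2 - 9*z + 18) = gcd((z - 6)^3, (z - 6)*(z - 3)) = z - 6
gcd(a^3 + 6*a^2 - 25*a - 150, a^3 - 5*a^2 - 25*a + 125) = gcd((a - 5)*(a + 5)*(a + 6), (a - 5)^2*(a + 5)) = a^2 - 25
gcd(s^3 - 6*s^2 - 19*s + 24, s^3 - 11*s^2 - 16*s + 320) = s - 8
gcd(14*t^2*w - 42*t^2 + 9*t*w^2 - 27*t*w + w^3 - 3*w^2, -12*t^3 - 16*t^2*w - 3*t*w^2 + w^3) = 2*t + w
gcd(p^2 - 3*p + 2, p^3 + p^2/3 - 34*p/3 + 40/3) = p - 2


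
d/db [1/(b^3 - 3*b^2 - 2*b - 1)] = (-3*b^2 + 6*b + 2)/(-b^3 + 3*b^2 + 2*b + 1)^2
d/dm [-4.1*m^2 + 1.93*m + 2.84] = 1.93 - 8.2*m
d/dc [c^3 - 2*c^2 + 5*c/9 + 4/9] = 3*c^2 - 4*c + 5/9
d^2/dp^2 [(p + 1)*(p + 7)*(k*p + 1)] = 6*k*p + 16*k + 2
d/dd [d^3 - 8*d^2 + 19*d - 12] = 3*d^2 - 16*d + 19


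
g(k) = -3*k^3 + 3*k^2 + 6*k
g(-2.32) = 39.69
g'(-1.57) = -25.60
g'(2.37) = -30.33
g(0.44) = 2.97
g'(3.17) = -65.42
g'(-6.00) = -354.00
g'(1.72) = -10.31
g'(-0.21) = 4.34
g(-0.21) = -1.10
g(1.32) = 6.25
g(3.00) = -36.00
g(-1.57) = 9.58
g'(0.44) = 6.90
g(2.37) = -8.87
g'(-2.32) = -56.36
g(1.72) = 3.93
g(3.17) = -46.40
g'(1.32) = -1.76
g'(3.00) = -57.00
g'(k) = -9*k^2 + 6*k + 6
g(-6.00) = 720.00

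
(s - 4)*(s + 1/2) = s^2 - 7*s/2 - 2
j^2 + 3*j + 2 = (j + 1)*(j + 2)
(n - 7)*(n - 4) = n^2 - 11*n + 28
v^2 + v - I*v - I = (v + 1)*(v - I)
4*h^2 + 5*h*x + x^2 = (h + x)*(4*h + x)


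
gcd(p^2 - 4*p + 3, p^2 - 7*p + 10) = 1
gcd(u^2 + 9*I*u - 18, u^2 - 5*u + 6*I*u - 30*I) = u + 6*I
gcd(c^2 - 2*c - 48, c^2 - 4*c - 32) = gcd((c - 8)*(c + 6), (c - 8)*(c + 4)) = c - 8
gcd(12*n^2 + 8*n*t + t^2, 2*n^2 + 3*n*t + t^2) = 2*n + t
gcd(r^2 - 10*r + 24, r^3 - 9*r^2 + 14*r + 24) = r^2 - 10*r + 24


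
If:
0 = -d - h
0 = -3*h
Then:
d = 0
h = 0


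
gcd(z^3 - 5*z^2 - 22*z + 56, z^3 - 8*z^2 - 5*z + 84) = z - 7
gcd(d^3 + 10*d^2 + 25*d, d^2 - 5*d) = d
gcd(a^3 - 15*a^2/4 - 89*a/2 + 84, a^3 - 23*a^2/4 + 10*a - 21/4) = a - 7/4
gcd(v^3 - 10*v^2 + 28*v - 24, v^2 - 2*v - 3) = 1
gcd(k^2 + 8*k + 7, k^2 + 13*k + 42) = k + 7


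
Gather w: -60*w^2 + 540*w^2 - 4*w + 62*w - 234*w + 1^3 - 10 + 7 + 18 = 480*w^2 - 176*w + 16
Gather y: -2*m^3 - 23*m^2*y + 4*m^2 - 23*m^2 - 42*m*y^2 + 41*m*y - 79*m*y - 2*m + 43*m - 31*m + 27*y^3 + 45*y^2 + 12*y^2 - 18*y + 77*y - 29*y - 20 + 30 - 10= -2*m^3 - 19*m^2 + 10*m + 27*y^3 + y^2*(57 - 42*m) + y*(-23*m^2 - 38*m + 30)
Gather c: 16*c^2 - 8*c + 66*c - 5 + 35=16*c^2 + 58*c + 30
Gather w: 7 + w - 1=w + 6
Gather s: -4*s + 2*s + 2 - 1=1 - 2*s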